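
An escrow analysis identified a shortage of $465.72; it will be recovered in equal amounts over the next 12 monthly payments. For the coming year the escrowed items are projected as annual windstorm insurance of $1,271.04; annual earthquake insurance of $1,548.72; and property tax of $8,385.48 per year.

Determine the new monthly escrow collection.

$972.58

Windstorm insurance: $1,271.04
Earthquake insurance: $1,548.72
Property tax: $8,385.48
Yearly total = $11,205.24
Monthly = $11,205.24 / 12 = $933.77
Monthly shortage recovery: $465.72 ÷ 12 = $38.81
New monthly escrow = $933.77 + $38.81 = $972.58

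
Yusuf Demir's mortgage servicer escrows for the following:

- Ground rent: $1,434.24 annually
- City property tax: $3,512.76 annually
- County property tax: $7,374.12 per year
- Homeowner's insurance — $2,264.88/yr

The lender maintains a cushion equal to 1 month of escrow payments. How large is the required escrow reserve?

$1,215.50

Ground rent: $1,434.24 annually
City property tax: $3,512.76 annually
County property tax: $7,374.12 annually
Homeowner's insurance: $2,264.88 annually
Total per year = $1,434.24 + $3,512.76 + $7,374.12 + $2,264.88 = $14,586.00
Monthly = $14,586.00 ÷ 12 = $1,215.50
Cushion = 1 × $1,215.50 = $1,215.50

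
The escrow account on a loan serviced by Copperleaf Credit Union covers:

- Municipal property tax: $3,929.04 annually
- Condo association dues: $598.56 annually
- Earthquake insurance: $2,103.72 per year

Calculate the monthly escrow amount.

$552.61

Municipal property tax: $3,929.04/yr
Condo association dues: $598.56/yr
Earthquake insurance: $2,103.72/yr
Yearly total = $3,929.04 + $598.56 + $2,103.72 = $6,631.32
Per month = $6,631.32 / 12 = $552.61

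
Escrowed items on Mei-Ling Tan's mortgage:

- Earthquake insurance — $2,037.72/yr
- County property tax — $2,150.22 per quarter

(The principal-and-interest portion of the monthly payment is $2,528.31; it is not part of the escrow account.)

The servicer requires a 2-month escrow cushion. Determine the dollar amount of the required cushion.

$1,773.10

Earthquake insurance: $2,037.72/yr
County property tax: $2,150.22 × 4 = $8,600.88/yr
Annual escrow total = $2,037.72 + $8,600.88 = $10,638.60
Per month = $10,638.60 / 12 = $886.55
Required cushion = 2 × $886.55 = $1,773.10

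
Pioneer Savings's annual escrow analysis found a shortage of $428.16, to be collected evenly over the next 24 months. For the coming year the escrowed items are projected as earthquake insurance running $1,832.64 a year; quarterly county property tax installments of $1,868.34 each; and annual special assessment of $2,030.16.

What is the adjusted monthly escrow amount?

Earthquake insurance: $1,832.64
County property tax: $1,868.34 × 4 = $7,473.36
Special assessment: $2,030.16
Total annual escrow = $1,832.64 + $7,473.36 + $2,030.16 = $11,336.16
Base monthly escrow = $11,336.16 ÷ 12 = $944.68
Shortage per month = $428.16 ÷ 24 = $17.84
Adjusted monthly = $944.68 + $17.84 = $962.52

$962.52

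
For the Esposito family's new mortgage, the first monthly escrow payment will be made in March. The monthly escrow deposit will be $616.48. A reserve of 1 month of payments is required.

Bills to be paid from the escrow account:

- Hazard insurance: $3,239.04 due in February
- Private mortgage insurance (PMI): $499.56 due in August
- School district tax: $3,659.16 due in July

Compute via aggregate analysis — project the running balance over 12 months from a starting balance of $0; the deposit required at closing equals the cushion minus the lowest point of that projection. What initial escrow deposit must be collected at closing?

Cushion = 1 × $616.48 = $616.48
Trial balance (start $0, +$616.48 each month, − disbursements):
  Mar: +$616.48 → $616.48
  Apr: +$616.48 → $1,232.96
  May: +$616.48 → $1,849.44
  Jun: +$616.48 → $2,465.92
  Jul: +$616.48 − $3,659.16 → -$576.76
  Aug: +$616.48 − $499.56 → -$459.84
  Sep: +$616.48 → $156.64
  Oct: +$616.48 → $773.12
  Nov: +$616.48 → $1,389.60
  Dec: +$616.48 → $2,006.08
  Jan: +$616.48 → $2,622.56
  Feb: +$616.48 − $3,239.04 → $0.00
Lowest trial balance = -$576.76 (Jul)
Initial deposit = cushion − low point = $616.48 − (-$576.76) = $1,193.24

$1,193.24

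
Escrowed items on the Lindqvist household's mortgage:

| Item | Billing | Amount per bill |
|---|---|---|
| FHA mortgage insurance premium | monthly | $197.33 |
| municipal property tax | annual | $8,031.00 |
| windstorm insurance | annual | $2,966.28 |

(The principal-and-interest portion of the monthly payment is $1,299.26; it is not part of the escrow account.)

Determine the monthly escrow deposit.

FHA mortgage insurance premium: $197.33 × 12 = $2,367.96 annually
Municipal property tax: $8,031.00 annually
Windstorm insurance: $2,966.28 annually
Total per year = $13,365.24
Per month = $13,365.24 / 12 = $1,113.77

$1,113.77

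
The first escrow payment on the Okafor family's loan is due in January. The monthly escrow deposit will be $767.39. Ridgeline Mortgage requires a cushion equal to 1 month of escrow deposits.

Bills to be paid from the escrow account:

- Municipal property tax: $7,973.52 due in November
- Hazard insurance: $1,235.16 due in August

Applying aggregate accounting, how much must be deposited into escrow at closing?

$1,534.78

Cushion = 1 × $767.39 = $767.39
Trial balance (start $0, +$767.39 each month, − disbursements):
  Jan: +$767.39 → $767.39
  Feb: +$767.39 → $1,534.78
  Mar: +$767.39 → $2,302.17
  Apr: +$767.39 → $3,069.56
  May: +$767.39 → $3,836.95
  Jun: +$767.39 → $4,604.34
  Jul: +$767.39 → $5,371.73
  Aug: +$767.39 − $1,235.16 → $4,903.96
  Sep: +$767.39 → $5,671.35
  Oct: +$767.39 → $6,438.74
  Nov: +$767.39 − $7,973.52 → -$767.39
  Dec: +$767.39 → $0.00
Lowest trial balance = -$767.39 (Nov)
Initial deposit = cushion − low point = $767.39 − (-$767.39) = $1,534.78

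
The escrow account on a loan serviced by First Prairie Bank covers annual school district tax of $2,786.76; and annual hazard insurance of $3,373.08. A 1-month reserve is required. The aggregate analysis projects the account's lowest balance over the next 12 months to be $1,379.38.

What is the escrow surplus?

School district tax = $2,786.76 annually
Hazard insurance = $3,373.08 annually
Annual escrow total = $6,159.84
Base monthly escrow = $6,159.84 / 12 = $513.32
Cushion = 1 × $513.32 = $513.32
Surplus = $1,379.38 − $513.32 = $866.06

$866.06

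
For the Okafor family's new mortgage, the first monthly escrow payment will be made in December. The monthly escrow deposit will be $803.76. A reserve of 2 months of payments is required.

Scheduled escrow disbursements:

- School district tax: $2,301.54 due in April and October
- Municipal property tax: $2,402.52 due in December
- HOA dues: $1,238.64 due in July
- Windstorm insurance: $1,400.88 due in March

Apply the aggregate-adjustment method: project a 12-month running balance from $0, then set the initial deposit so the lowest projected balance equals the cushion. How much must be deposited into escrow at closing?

$3,693.66

Cushion = 2 × $803.76 = $1,607.52
Trial balance (start $0, +$803.76 each month, − disbursements):
  Dec: +$803.76 − $2,402.52 → -$1,598.76
  Jan: +$803.76 → -$795.00
  Feb: +$803.76 → $8.76
  Mar: +$803.76 − $1,400.88 → -$588.36
  Apr: +$803.76 − $2,301.54 → -$2,086.14
  May: +$803.76 → -$1,282.38
  Jun: +$803.76 → -$478.62
  Jul: +$803.76 − $1,238.64 → -$913.50
  Aug: +$803.76 → -$109.74
  Sep: +$803.76 → $694.02
  Oct: +$803.76 − $2,301.54 → -$803.76
  Nov: +$803.76 → $0.00
Lowest trial balance = -$2,086.14 (Apr)
Initial deposit = cushion − low point = $1,607.52 − (-$2,086.14) = $3,693.66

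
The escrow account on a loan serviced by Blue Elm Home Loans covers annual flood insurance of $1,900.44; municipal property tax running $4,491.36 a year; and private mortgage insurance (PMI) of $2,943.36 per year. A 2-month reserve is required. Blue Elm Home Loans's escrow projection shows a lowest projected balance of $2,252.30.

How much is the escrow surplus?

Flood insurance = $1,900.44
Municipal property tax = $4,491.36
Private mortgage insurance (PMI) = $2,943.36
Total annual escrow = $9,335.16
Per month = $9,335.16 / 12 = $777.93
Required reserve = 2 × $777.93 = $1,555.86
Excess over cushion: $2,252.30 − $1,555.86 = $696.44

$696.44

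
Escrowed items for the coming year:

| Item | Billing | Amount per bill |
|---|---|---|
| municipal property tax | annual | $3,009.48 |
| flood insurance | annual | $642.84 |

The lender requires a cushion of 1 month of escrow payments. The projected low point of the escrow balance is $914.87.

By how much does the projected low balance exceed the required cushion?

$610.51

Municipal property tax: $3,009.48 per year
Flood insurance: $642.84 per year
Combined annual = $3,009.48 + $642.84 = $3,652.32
Base monthly escrow = $3,652.32 ÷ 12 = $304.36
Cushion = 1 × $304.36 = $304.36
Surplus = $914.87 − $304.36 = $610.51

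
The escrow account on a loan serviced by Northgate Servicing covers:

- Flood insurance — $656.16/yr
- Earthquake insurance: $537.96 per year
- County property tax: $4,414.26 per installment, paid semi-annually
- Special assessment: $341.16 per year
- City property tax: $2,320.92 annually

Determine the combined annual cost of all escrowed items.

Flood insurance: $656.16 per year
Earthquake insurance: $537.96 per year
County property tax: $4,414.26 × 2 = $8,828.52 per year
Special assessment: $341.16 per year
City property tax: $2,320.92 per year
Total annual escrow = $12,684.72

$12,684.72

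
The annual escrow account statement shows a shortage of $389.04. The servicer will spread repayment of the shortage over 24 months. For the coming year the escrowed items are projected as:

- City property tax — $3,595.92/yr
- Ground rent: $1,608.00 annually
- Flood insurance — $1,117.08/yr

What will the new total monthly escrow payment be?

City property tax = $3,595.92
Ground rent = $1,608.00
Flood insurance = $1,117.08
Total annual escrow = $3,595.92 + $1,608.00 + $1,117.08 = $6,321.00
Monthly = $6,321.00 ÷ 12 = $526.75
Shortage spread = $389.04 ÷ 24 = $16.21/mo
New monthly escrow = $526.75 + $16.21 = $542.96

$542.96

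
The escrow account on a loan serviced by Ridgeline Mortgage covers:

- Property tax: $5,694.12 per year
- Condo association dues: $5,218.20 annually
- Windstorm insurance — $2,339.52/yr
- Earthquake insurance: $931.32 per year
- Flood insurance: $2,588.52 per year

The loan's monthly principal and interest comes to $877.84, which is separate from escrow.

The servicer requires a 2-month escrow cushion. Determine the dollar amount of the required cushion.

$2,795.28

Property tax — $5,694.12
Condo association dues — $5,218.20
Windstorm insurance — $2,339.52
Earthquake insurance — $931.32
Flood insurance — $2,588.52
Yearly total = $5,694.12 + $5,218.20 + $2,339.52 + $931.32 + $2,588.52 = $16,771.68
Per month = $16,771.68 ÷ 12 = $1,397.64
Required cushion = 2 × $1,397.64 = $2,795.28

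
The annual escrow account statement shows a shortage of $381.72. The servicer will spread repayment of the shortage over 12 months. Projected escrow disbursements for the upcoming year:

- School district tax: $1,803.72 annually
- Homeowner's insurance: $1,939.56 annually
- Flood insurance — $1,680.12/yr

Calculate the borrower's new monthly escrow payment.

$483.76

School district tax: $1,803.72 annually
Homeowner's insurance: $1,939.56 annually
Flood insurance: $1,680.12 annually
Combined annual = $5,423.40
Base monthly escrow = $5,423.40 ÷ 12 = $451.95
Shortage spread = $381.72 / 12 = $31.81/mo
New monthly escrow = $451.95 + $31.81 = $483.76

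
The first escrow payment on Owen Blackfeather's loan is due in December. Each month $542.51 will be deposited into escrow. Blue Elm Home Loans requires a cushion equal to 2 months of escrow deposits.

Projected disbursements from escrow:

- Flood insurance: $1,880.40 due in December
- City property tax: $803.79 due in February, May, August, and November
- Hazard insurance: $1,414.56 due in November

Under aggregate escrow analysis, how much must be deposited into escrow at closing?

Cushion = 2 × $542.51 = $1,085.02
Trial balance (start $0, +$542.51 each month, − disbursements):
  Dec: +$542.51 − $1,880.40 → -$1,337.89
  Jan: +$542.51 → -$795.38
  Feb: +$542.51 − $803.79 → -$1,056.66
  Mar: +$542.51 → -$514.15
  Apr: +$542.51 → $28.36
  May: +$542.51 − $803.79 → -$232.92
  Jun: +$542.51 → $309.59
  Jul: +$542.51 → $852.10
  Aug: +$542.51 − $803.79 → $590.82
  Sep: +$542.51 → $1,133.33
  Oct: +$542.51 → $1,675.84
  Nov: +$542.51 − $2,218.35 → $0.00
Lowest trial balance = -$1,337.89 (Dec)
Initial deposit = cushion − low point = $1,085.02 − (-$1,337.89) = $2,422.91

$2,422.91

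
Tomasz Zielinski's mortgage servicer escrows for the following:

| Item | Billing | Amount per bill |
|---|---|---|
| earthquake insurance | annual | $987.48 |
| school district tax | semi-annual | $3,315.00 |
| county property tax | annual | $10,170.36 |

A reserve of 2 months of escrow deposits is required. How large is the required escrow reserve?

$2,964.64

Earthquake insurance: $987.48
School district tax: $3,315.00 × 2 = $6,630.00
County property tax: $10,170.36
Total per year = $987.48 + $6,630.00 + $10,170.36 = $17,787.84
Monthly escrow = $17,787.84 / 12 = $1,482.32
Required cushion = 2 × $1,482.32 = $2,964.64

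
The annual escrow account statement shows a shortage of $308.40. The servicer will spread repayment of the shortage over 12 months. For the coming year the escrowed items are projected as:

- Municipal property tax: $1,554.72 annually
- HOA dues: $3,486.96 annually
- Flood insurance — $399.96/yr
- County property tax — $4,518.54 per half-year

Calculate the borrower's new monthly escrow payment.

$1,232.26

Municipal property tax: $1,554.72 per year
HOA dues: $3,486.96 per year
Flood insurance: $399.96 per year
County property tax: $4,518.54 × 2 = $9,037.08 per year
Total annual escrow = $1,554.72 + $3,486.96 + $399.96 + $9,037.08 = $14,478.72
Base monthly escrow = $14,478.72 / 12 = $1,206.56
Shortage spread = $308.40 ÷ 12 = $25.70/mo
New monthly escrow = $1,206.56 + $25.70 = $1,232.26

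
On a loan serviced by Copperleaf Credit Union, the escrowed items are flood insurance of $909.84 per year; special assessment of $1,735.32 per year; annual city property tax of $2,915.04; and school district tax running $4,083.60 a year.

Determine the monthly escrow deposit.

$803.65

Flood insurance: $909.84
Special assessment: $1,735.32
City property tax: $2,915.04
School district tax: $4,083.60
Yearly total = $9,643.80
Monthly escrow = $9,643.80 ÷ 12 = $803.65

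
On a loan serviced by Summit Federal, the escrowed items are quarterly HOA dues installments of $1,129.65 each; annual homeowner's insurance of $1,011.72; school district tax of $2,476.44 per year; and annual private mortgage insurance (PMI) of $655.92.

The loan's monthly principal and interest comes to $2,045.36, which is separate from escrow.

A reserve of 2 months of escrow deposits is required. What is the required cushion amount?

HOA dues = $1,129.65 × 4 = $4,518.60 annually
Homeowner's insurance = $1,011.72 annually
School district tax = $2,476.44 annually
Private mortgage insurance (PMI) = $655.92 annually
Yearly total = $8,662.68
Base monthly escrow = $8,662.68 ÷ 12 = $721.89
Required cushion = 2 × $721.89 = $1,443.78

$1,443.78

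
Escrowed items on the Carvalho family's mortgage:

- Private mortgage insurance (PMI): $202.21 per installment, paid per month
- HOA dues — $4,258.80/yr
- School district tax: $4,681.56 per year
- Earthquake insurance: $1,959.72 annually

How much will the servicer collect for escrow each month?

$1,110.55

Private mortgage insurance (PMI) = $202.21 × 12 = $2,426.52 annually
HOA dues = $4,258.80 annually
School district tax = $4,681.56 annually
Earthquake insurance = $1,959.72 annually
Annual escrow total = $13,326.60
Base monthly escrow = $13,326.60 ÷ 12 = $1,110.55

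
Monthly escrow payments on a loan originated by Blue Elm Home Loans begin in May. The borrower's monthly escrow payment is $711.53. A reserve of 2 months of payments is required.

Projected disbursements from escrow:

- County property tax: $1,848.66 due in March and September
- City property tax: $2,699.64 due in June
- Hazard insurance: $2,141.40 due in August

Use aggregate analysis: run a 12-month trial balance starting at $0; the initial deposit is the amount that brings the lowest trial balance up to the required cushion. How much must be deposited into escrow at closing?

$4,555.11

Cushion = 2 × $711.53 = $1,423.06
Trial balance (start $0, +$711.53 each month, − disbursements):
  May: +$711.53 → $711.53
  Jun: +$711.53 − $2,699.64 → -$1,276.58
  Jul: +$711.53 → -$565.05
  Aug: +$711.53 − $2,141.40 → -$1,994.92
  Sep: +$711.53 − $1,848.66 → -$3,132.05
  Oct: +$711.53 → -$2,420.52
  Nov: +$711.53 → -$1,708.99
  Dec: +$711.53 → -$997.46
  Jan: +$711.53 → -$285.93
  Feb: +$711.53 → $425.60
  Mar: +$711.53 − $1,848.66 → -$711.53
  Apr: +$711.53 → $0.00
Lowest trial balance = -$3,132.05 (Sep)
Initial deposit = cushion − low point = $1,423.06 − (-$3,132.05) = $4,555.11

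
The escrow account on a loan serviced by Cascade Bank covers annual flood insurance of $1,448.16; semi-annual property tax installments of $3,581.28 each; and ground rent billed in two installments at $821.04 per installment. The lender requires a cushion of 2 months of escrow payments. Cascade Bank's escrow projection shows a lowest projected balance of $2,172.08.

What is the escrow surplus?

$463.28

Flood insurance: $1,448.16
Property tax: $3,581.28 × 2 = $7,162.56
Ground rent: $821.04 × 2 = $1,642.08
Total per year = $1,448.16 + $7,162.56 + $1,642.08 = $10,252.80
Base monthly escrow = $10,252.80 ÷ 12 = $854.40
Required reserve = 2 × $854.40 = $1,708.80
Surplus = $2,172.08 − $1,708.80 = $463.28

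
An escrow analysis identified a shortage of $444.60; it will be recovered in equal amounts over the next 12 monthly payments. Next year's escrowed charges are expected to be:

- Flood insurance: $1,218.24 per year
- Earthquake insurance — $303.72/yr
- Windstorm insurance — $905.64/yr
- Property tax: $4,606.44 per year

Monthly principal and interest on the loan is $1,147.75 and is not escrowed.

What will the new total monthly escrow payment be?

$623.22

Flood insurance — $1,218.24 annually
Earthquake insurance — $303.72 annually
Windstorm insurance — $905.64 annually
Property tax — $4,606.44 annually
Total annual escrow = $7,034.04
Monthly = $7,034.04 / 12 = $586.17
Shortage spread = $444.60 ÷ 12 = $37.05/mo
New monthly escrow = $586.17 + $37.05 = $623.22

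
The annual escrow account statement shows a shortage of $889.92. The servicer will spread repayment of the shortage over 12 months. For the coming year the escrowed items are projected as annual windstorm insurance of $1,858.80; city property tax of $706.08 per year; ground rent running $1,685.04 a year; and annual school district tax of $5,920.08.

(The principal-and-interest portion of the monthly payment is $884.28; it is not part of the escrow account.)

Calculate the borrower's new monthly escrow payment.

$921.66

Windstorm insurance: $1,858.80/yr
City property tax: $706.08/yr
Ground rent: $1,685.04/yr
School district tax: $5,920.08/yr
Annual escrow total = $10,170.00
Base monthly escrow = $10,170.00 / 12 = $847.50
Monthly shortage recovery: $889.92 ÷ 12 = $74.16
New monthly escrow = $847.50 + $74.16 = $921.66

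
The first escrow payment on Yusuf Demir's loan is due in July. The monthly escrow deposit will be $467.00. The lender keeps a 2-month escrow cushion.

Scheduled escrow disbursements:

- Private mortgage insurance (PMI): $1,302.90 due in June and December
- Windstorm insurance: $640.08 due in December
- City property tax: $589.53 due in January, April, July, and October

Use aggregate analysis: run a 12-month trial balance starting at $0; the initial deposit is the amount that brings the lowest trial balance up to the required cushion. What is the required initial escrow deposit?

Cushion = 2 × $467.00 = $934.00
Trial balance (start $0, +$467.00 each month, − disbursements):
  Jul: +$467.00 − $589.53 → -$122.53
  Aug: +$467.00 → $344.47
  Sep: +$467.00 → $811.47
  Oct: +$467.00 − $589.53 → $688.94
  Nov: +$467.00 → $1,155.94
  Dec: +$467.00 − $1,942.98 → -$320.04
  Jan: +$467.00 − $589.53 → -$442.57
  Feb: +$467.00 → $24.43
  Mar: +$467.00 → $491.43
  Apr: +$467.00 − $589.53 → $368.90
  May: +$467.00 → $835.90
  Jun: +$467.00 − $1,302.90 → $0.00
Lowest trial balance = -$442.57 (Jan)
Initial deposit = cushion − low point = $934.00 − (-$442.57) = $1,376.57

$1,376.57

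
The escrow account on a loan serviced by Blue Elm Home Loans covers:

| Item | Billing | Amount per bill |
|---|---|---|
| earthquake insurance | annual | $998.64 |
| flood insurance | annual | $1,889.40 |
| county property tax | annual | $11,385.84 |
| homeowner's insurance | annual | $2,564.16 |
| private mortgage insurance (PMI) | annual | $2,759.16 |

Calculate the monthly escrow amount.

Earthquake insurance: $998.64 annually
Flood insurance: $1,889.40 annually
County property tax: $11,385.84 annually
Homeowner's insurance: $2,564.16 annually
Private mortgage insurance (PMI): $2,759.16 annually
Annual escrow total = $998.64 + $1,889.40 + $11,385.84 + $2,564.16 + $2,759.16 = $19,597.20
Per month = $19,597.20 ÷ 12 = $1,633.10

$1,633.10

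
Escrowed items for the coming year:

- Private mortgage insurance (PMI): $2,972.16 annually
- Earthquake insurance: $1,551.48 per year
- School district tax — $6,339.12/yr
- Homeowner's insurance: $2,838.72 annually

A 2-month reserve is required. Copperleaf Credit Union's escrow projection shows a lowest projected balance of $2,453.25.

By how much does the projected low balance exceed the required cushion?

Private mortgage insurance (PMI) = $2,972.16 annually
Earthquake insurance = $1,551.48 annually
School district tax = $6,339.12 annually
Homeowner's insurance = $2,838.72 annually
Annual escrow total = $13,701.48
Base monthly escrow = $13,701.48 ÷ 12 = $1,141.79
Required reserve = 2 × $1,141.79 = $2,283.58
Surplus = $2,453.25 − $2,283.58 = $169.67

$169.67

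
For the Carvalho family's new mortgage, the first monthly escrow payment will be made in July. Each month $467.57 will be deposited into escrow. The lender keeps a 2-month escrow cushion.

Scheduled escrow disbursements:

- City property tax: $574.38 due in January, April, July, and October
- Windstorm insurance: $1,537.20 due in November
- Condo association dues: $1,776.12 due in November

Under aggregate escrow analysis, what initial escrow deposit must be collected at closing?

Cushion = 2 × $467.57 = $935.14
Trial balance (start $0, +$467.57 each month, − disbursements):
  Jul: +$467.57 − $574.38 → -$106.81
  Aug: +$467.57 → $360.76
  Sep: +$467.57 → $828.33
  Oct: +$467.57 − $574.38 → $721.52
  Nov: +$467.57 − $3,313.32 → -$2,124.23
  Dec: +$467.57 → -$1,656.66
  Jan: +$467.57 − $574.38 → -$1,763.47
  Feb: +$467.57 → -$1,295.90
  Mar: +$467.57 → -$828.33
  Apr: +$467.57 − $574.38 → -$935.14
  May: +$467.57 → -$467.57
  Jun: +$467.57 → $0.00
Lowest trial balance = -$2,124.23 (Nov)
Initial deposit = cushion − low point = $935.14 − (-$2,124.23) = $3,059.37

$3,059.37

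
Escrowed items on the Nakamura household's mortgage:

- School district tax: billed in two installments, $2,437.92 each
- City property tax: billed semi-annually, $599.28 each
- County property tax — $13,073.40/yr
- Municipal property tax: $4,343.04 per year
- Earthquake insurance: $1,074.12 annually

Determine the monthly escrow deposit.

$2,047.08

School district tax — $2,437.92 × 2 = $4,875.84 annually
City property tax — $599.28 × 2 = $1,198.56 annually
County property tax — $13,073.40 annually
Municipal property tax — $4,343.04 annually
Earthquake insurance — $1,074.12 annually
Total per year = $4,875.84 + $1,198.56 + $13,073.40 + $4,343.04 + $1,074.12 = $24,564.96
Monthly = $24,564.96 / 12 = $2,047.08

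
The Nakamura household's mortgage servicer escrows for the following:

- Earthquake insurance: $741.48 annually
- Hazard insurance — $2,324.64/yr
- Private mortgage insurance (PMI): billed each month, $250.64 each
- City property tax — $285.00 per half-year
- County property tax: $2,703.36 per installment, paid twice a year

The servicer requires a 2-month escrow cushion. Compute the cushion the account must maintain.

$2,008.42

Earthquake insurance = $741.48/yr
Hazard insurance = $2,324.64/yr
Private mortgage insurance (PMI) = $250.64 × 12 = $3,007.68/yr
City property tax = $285.00 × 2 = $570.00/yr
County property tax = $2,703.36 × 2 = $5,406.72/yr
Yearly total = $741.48 + $2,324.64 + $3,007.68 + $570.00 + $5,406.72 = $12,050.52
Monthly = $12,050.52 / 12 = $1,004.21
Cushion = 2 × $1,004.21 = $2,008.42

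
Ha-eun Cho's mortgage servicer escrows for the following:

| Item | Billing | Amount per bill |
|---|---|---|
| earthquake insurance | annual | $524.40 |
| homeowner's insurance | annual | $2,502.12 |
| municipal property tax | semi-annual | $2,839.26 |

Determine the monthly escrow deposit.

$725.42

Earthquake insurance — $524.40 annually
Homeowner's insurance — $2,502.12 annually
Municipal property tax — $2,839.26 × 2 = $5,678.52 annually
Total per year = $524.40 + $2,502.12 + $5,678.52 = $8,705.04
Per month = $8,705.04 / 12 = $725.42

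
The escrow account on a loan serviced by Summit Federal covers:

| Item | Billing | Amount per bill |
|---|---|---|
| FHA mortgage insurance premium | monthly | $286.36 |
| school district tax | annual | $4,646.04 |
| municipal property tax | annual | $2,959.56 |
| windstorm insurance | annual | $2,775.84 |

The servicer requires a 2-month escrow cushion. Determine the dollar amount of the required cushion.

$2,302.96

FHA mortgage insurance premium = $286.36 × 12 = $3,436.32 per year
School district tax = $4,646.04 per year
Municipal property tax = $2,959.56 per year
Windstorm insurance = $2,775.84 per year
Total annual escrow = $3,436.32 + $4,646.04 + $2,959.56 + $2,775.84 = $13,817.76
Monthly = $13,817.76 / 12 = $1,151.48
Reserve = 2 × $1,151.48 = $2,302.96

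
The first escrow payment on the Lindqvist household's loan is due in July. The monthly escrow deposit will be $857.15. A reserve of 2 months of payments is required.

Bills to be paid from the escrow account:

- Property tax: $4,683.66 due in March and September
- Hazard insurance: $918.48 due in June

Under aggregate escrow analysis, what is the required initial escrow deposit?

Cushion = 2 × $857.15 = $1,714.30
Trial balance (start $0, +$857.15 each month, − disbursements):
  Jul: +$857.15 → $857.15
  Aug: +$857.15 → $1,714.30
  Sep: +$857.15 − $4,683.66 → -$2,112.21
  Oct: +$857.15 → -$1,255.06
  Nov: +$857.15 → -$397.91
  Dec: +$857.15 → $459.24
  Jan: +$857.15 → $1,316.39
  Feb: +$857.15 → $2,173.54
  Mar: +$857.15 − $4,683.66 → -$1,652.97
  Apr: +$857.15 → -$795.82
  May: +$857.15 → $61.33
  Jun: +$857.15 − $918.48 → $0.00
Lowest trial balance = -$2,112.21 (Sep)
Initial deposit = cushion − low point = $1,714.30 − (-$2,112.21) = $3,826.51

$3,826.51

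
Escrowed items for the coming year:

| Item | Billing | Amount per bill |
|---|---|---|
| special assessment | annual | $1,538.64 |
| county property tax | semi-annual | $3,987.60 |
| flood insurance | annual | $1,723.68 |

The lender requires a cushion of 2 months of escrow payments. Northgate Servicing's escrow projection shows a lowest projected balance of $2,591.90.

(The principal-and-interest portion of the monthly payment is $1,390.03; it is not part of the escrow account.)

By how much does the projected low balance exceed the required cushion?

$718.98

Special assessment = $1,538.64
County property tax = $3,987.60 × 2 = $7,975.20
Flood insurance = $1,723.68
Total per year = $1,538.64 + $7,975.20 + $1,723.68 = $11,237.52
Monthly escrow = $11,237.52 ÷ 12 = $936.46
Required cushion = 2 × $936.46 = $1,872.92
Excess over cushion: $2,591.90 − $1,872.92 = $718.98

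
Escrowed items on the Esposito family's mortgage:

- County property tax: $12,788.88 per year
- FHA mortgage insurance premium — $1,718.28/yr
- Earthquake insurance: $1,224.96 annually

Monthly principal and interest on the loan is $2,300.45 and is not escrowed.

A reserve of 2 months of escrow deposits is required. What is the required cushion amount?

$2,622.02

County property tax — $12,788.88
FHA mortgage insurance premium — $1,718.28
Earthquake insurance — $1,224.96
Combined annual = $12,788.88 + $1,718.28 + $1,224.96 = $15,732.12
Monthly escrow = $15,732.12 / 12 = $1,311.01
Required cushion = 2 × $1,311.01 = $2,622.02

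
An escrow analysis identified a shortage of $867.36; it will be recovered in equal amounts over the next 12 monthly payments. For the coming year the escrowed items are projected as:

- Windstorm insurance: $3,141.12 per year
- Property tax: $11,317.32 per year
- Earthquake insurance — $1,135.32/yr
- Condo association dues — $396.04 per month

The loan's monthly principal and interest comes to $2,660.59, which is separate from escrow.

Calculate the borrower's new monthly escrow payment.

$1,767.80

Windstorm insurance — $3,141.12
Property tax — $11,317.32
Earthquake insurance — $1,135.32
Condo association dues — $396.04 × 12 = $4,752.48
Yearly total = $20,346.24
Per month = $20,346.24 ÷ 12 = $1,695.52
Shortage spread = $867.36 / 12 = $72.28/mo
Adjusted monthly = $1,695.52 + $72.28 = $1,767.80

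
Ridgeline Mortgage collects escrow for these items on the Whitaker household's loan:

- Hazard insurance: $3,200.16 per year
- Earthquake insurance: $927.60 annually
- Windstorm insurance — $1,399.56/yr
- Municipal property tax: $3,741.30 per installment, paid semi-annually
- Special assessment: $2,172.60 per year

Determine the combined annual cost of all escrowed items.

Hazard insurance: $3,200.16/yr
Earthquake insurance: $927.60/yr
Windstorm insurance: $1,399.56/yr
Municipal property tax: $3,741.30 × 2 = $7,482.60/yr
Special assessment: $2,172.60/yr
Annual escrow total = $3,200.16 + $927.60 + $1,399.56 + $7,482.60 + $2,172.60 = $15,182.52

$15,182.52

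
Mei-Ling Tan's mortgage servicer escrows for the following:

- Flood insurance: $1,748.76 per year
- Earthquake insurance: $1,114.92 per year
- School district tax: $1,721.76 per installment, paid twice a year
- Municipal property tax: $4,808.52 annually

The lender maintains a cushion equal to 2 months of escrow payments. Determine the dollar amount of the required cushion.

$1,852.62

Flood insurance = $1,748.76/yr
Earthquake insurance = $1,114.92/yr
School district tax = $1,721.76 × 2 = $3,443.52/yr
Municipal property tax = $4,808.52/yr
Combined annual = $1,748.76 + $1,114.92 + $3,443.52 + $4,808.52 = $11,115.72
Monthly escrow = $11,115.72 / 12 = $926.31
Required cushion = 2 × $926.31 = $1,852.62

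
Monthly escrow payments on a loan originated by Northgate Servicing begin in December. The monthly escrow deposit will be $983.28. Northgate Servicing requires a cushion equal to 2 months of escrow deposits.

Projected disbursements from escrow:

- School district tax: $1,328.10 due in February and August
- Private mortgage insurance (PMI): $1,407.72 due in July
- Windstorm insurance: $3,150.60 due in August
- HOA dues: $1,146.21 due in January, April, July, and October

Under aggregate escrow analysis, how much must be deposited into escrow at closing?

$3,770.19

Cushion = 2 × $983.28 = $1,966.56
Trial balance (start $0, +$983.28 each month, − disbursements):
  Dec: +$983.28 → $983.28
  Jan: +$983.28 − $1,146.21 → $820.35
  Feb: +$983.28 − $1,328.10 → $475.53
  Mar: +$983.28 → $1,458.81
  Apr: +$983.28 − $1,146.21 → $1,295.88
  May: +$983.28 → $2,279.16
  Jun: +$983.28 → $3,262.44
  Jul: +$983.28 − $2,553.93 → $1,691.79
  Aug: +$983.28 − $4,478.70 → -$1,803.63
  Sep: +$983.28 → -$820.35
  Oct: +$983.28 − $1,146.21 → -$983.28
  Nov: +$983.28 → $0.00
Lowest trial balance = -$1,803.63 (Aug)
Initial deposit = cushion − low point = $1,966.56 − (-$1,803.63) = $3,770.19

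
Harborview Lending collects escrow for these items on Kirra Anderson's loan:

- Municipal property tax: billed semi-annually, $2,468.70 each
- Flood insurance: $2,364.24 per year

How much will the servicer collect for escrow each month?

$608.47

Municipal property tax = $2,468.70 × 2 = $4,937.40 per year
Flood insurance = $2,364.24 per year
Total annual escrow = $4,937.40 + $2,364.24 = $7,301.64
Base monthly escrow = $7,301.64 ÷ 12 = $608.47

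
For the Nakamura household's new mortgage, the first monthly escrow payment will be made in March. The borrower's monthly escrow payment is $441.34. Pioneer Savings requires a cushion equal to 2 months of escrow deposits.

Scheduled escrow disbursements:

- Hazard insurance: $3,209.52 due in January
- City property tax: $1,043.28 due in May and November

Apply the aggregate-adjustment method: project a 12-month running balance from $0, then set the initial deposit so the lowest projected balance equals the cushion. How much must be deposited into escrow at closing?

$1,324.02

Cushion = 2 × $441.34 = $882.68
Trial balance (start $0, +$441.34 each month, − disbursements):
  Mar: +$441.34 → $441.34
  Apr: +$441.34 → $882.68
  May: +$441.34 − $1,043.28 → $280.74
  Jun: +$441.34 → $722.08
  Jul: +$441.34 → $1,163.42
  Aug: +$441.34 → $1,604.76
  Sep: +$441.34 → $2,046.10
  Oct: +$441.34 → $2,487.44
  Nov: +$441.34 − $1,043.28 → $1,885.50
  Dec: +$441.34 → $2,326.84
  Jan: +$441.34 − $3,209.52 → -$441.34
  Feb: +$441.34 → $0.00
Lowest trial balance = -$441.34 (Jan)
Initial deposit = cushion − low point = $882.68 − (-$441.34) = $1,324.02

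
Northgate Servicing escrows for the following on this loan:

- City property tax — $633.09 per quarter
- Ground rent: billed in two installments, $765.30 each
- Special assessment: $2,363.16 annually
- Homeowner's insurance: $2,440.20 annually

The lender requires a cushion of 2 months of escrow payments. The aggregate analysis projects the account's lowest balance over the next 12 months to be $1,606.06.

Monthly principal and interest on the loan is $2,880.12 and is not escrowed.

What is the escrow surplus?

$128.34

City property tax = $633.09 × 4 = $2,532.36 annually
Ground rent = $765.30 × 2 = $1,530.60 annually
Special assessment = $2,363.16 annually
Homeowner's insurance = $2,440.20 annually
Total per year = $2,532.36 + $1,530.60 + $2,363.16 + $2,440.20 = $8,866.32
Per month = $8,866.32 / 12 = $738.86
Required reserve = 2 × $738.86 = $1,477.72
Surplus = $1,606.06 − $1,477.72 = $128.34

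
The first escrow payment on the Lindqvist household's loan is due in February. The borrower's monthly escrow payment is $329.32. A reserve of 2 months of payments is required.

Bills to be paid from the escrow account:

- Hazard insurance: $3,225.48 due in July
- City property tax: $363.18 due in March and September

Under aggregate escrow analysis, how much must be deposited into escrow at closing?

Cushion = 2 × $329.32 = $658.64
Trial balance (start $0, +$329.32 each month, − disbursements):
  Feb: +$329.32 → $329.32
  Mar: +$329.32 − $363.18 → $295.46
  Apr: +$329.32 → $624.78
  May: +$329.32 → $954.10
  Jun: +$329.32 → $1,283.42
  Jul: +$329.32 − $3,225.48 → -$1,612.74
  Aug: +$329.32 → -$1,283.42
  Sep: +$329.32 − $363.18 → -$1,317.28
  Oct: +$329.32 → -$987.96
  Nov: +$329.32 → -$658.64
  Dec: +$329.32 → -$329.32
  Jan: +$329.32 → $0.00
Lowest trial balance = -$1,612.74 (Jul)
Initial deposit = cushion − low point = $658.64 − (-$1,612.74) = $2,271.38

$2,271.38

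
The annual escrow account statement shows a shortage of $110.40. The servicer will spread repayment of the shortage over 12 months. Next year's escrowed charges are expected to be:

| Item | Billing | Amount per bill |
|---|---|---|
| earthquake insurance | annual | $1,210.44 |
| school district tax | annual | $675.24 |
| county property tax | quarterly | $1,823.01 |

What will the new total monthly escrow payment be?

$774.01

Earthquake insurance: $1,210.44/yr
School district tax: $675.24/yr
County property tax: $1,823.01 × 4 = $7,292.04/yr
Combined annual = $9,177.72
Monthly escrow = $9,177.72 / 12 = $764.81
Monthly shortage recovery: $110.40 ÷ 12 = $9.20
Adjusted monthly = $764.81 + $9.20 = $774.01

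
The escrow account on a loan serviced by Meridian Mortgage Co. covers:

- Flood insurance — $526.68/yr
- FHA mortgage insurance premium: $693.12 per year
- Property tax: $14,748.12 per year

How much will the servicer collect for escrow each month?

$1,330.66

Flood insurance: $526.68/yr
FHA mortgage insurance premium: $693.12/yr
Property tax: $14,748.12/yr
Total annual escrow = $15,967.92
Monthly = $15,967.92 ÷ 12 = $1,330.66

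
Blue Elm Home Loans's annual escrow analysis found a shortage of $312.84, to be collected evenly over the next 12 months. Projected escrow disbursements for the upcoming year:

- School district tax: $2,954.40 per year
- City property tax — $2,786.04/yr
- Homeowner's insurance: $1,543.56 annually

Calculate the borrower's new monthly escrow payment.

$633.07

School district tax: $2,954.40/yr
City property tax: $2,786.04/yr
Homeowner's insurance: $1,543.56/yr
Annual escrow total = $2,954.40 + $2,786.04 + $1,543.56 = $7,284.00
Per month = $7,284.00 / 12 = $607.00
Shortage spread = $312.84 ÷ 12 = $26.07/mo
New monthly escrow = $607.00 + $26.07 = $633.07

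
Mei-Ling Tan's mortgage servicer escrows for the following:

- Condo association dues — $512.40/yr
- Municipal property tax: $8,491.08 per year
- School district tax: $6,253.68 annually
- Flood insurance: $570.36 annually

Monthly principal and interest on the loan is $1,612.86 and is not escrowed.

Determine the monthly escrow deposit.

Condo association dues — $512.40 annually
Municipal property tax — $8,491.08 annually
School district tax — $6,253.68 annually
Flood insurance — $570.36 annually
Total annual escrow = $512.40 + $8,491.08 + $6,253.68 + $570.36 = $15,827.52
Monthly escrow = $15,827.52 / 12 = $1,318.96

$1,318.96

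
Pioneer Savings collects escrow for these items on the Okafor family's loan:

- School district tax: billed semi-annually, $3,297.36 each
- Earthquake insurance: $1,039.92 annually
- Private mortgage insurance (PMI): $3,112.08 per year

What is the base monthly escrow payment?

$895.56

School district tax = $3,297.36 × 2 = $6,594.72 per year
Earthquake insurance = $1,039.92 per year
Private mortgage insurance (PMI) = $3,112.08 per year
Combined annual = $6,594.72 + $1,039.92 + $3,112.08 = $10,746.72
Base monthly escrow = $10,746.72 ÷ 12 = $895.56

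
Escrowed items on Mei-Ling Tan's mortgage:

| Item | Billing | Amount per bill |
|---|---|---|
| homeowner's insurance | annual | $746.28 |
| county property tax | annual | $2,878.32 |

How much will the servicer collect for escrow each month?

$302.05

Homeowner's insurance: $746.28/yr
County property tax: $2,878.32/yr
Total annual escrow = $3,624.60
Base monthly escrow = $3,624.60 / 12 = $302.05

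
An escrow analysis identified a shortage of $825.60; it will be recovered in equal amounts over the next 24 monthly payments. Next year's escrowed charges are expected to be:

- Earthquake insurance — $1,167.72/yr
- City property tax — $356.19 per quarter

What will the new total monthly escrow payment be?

$250.44

Earthquake insurance — $1,167.72
City property tax — $356.19 × 4 = $1,424.76
Total annual escrow = $2,592.48
Per month = $2,592.48 ÷ 12 = $216.04
Shortage spread = $825.60 / 24 = $34.40/mo
Adjusted monthly = $216.04 + $34.40 = $250.44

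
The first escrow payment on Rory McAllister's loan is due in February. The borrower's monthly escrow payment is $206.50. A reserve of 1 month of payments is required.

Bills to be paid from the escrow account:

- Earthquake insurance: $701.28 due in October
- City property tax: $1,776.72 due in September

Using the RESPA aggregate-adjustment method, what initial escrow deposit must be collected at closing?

$826.00

Cushion = 1 × $206.50 = $206.50
Trial balance (start $0, +$206.50 each month, − disbursements):
  Feb: +$206.50 → $206.50
  Mar: +$206.50 → $413.00
  Apr: +$206.50 → $619.50
  May: +$206.50 → $826.00
  Jun: +$206.50 → $1,032.50
  Jul: +$206.50 → $1,239.00
  Aug: +$206.50 → $1,445.50
  Sep: +$206.50 − $1,776.72 → -$124.72
  Oct: +$206.50 − $701.28 → -$619.50
  Nov: +$206.50 → -$413.00
  Dec: +$206.50 → -$206.50
  Jan: +$206.50 → $0.00
Lowest trial balance = -$619.50 (Oct)
Initial deposit = cushion − low point = $206.50 − (-$619.50) = $826.00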